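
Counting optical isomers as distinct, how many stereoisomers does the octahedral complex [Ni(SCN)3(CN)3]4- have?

The six octahedral sites form three mutually perpendicular trans pairs.
Working through the distinct placements yields 2 geometric isomers: SCN mer; SCN fac.
Each arrangement has an internal mirror plane or centre of symmetry, so none is chiral.

2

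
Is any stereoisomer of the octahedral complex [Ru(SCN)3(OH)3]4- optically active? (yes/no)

Working through the distinct placements yields 2 geometric isomers: SCN mer; SCN fac.
Each arrangement has an internal mirror plane or centre of symmetry, so none is chiral.

no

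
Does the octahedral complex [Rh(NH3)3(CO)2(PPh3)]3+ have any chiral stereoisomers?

no

Working through the distinct placements yields 3 geometric isomers: NH3 mer, CO trans; NH3 fac, CO cis; NH3 mer, CO cis.
Each arrangement has an internal mirror plane or centre of symmetry, so none is chiral.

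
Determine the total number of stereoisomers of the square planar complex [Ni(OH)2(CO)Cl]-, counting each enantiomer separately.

A square has two trans pairs of vertices; adjacent vertices are cis.
The distinct arrangements are (2 in all): OH cis; OH trans.
Each arrangement has an internal mirror plane or centre of symmetry, so none is chiral.

2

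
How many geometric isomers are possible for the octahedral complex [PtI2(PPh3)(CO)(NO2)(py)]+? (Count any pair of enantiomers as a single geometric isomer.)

In an octahedral complex each vertex has one trans partner and four cis neighbours.
Exhaustive case analysis gives 9 geometric isomers.

9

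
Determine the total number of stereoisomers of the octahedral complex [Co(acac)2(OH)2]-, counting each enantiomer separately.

In an octahedral complex each vertex has one trans partner and four cis neighbours.
Each acac is bidentate and must span two cis positions.
The distinct arrangements are (2 in all): OH trans; OH cis (chiral).
One of these lacks any improper symmetry element and so occurs as an enantiomeric pair, giving 2 + 1 = 3 stereoisomers in total.

3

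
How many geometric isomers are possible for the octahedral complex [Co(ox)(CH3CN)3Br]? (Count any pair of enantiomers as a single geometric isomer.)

2

In an octahedral complex each vertex has one trans partner and four cis neighbours.
Each ox is bidentate and must span two cis positions.
Working through the distinct placements yields 2 geometric isomers: CH3CN fac; CH3CN mer.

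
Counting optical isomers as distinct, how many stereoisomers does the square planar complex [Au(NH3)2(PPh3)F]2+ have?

2

In a square planar complex each vertex has one trans partner and two cis neighbours.
There are 2 geometric isomers: NH3 cis; NH3 trans.
Each arrangement has an internal mirror plane or centre of symmetry, so none is chiral.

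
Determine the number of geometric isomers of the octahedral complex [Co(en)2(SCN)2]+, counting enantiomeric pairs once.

2

The six octahedral sites form three mutually perpendicular trans pairs.
Each en is bidentate and must span two cis positions.
There are 2 geometric isomers: SCN trans; SCN cis (chiral).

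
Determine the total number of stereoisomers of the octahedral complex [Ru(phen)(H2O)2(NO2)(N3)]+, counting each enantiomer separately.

Each phen is bidentate and must span two cis positions.
The distinct arrangements are (4 in all): H2O trans; H2O cis (3 arrangements, 2 chiral).
Of these, 2 lack any improper symmetry element and so occur as enantiomeric pairs, giving 4 + 2 = 6 stereoisomers in total.

6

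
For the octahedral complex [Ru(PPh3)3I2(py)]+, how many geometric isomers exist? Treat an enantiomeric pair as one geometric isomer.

3

The six octahedral sites form three mutually perpendicular trans pairs.
Working through the distinct placements yields 3 geometric isomers: PPh3 mer, I trans; PPh3 fac, I cis; PPh3 mer, I cis.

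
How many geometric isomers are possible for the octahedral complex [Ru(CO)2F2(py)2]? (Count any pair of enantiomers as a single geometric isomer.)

The distinct arrangements are (5 in all): CO trans, F trans, py trans; CO trans, F cis, py cis; CO cis, F cis, py trans; CO cis, F cis, py cis (chiral); CO cis, F trans, py cis.

5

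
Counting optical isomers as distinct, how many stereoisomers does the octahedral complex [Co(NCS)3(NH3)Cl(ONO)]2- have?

In an octahedral complex each vertex has one trans partner and four cis neighbours.
Systematic placement gives 4 geometric isomers: NCS mer (3 arrangements); NCS fac (chiral).
One of these lacks any improper symmetry element and so occurs as an enantiomeric pair, giving 4 + 1 = 5 stereoisomers in total.

5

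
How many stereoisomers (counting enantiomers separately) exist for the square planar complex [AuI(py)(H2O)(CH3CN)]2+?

In a square planar complex each vertex has one trans partner and two cis neighbours.
There are 3 geometric isomers: (CH3CN/I trans, H2O/py trans); (CH3CN/py trans, H2O/I trans); (CH3CN/H2O trans, I/py trans).
Each arrangement has an internal mirror plane or centre of symmetry, so none is chiral.

3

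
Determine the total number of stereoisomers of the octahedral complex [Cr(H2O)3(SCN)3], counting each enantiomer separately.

2

There are 2 geometric isomers: H2O mer; H2O fac.
Each arrangement has an internal mirror plane or centre of symmetry, so none is chiral.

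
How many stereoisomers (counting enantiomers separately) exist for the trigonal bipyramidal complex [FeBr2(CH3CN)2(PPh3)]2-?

In a trigonal bipyramid the two axial positions differ from the three equatorial ones.
Exhaustive case analysis gives 5 geometric isomers.
One of these lacks any improper symmetry element and so occurs as an enantiomeric pair, giving 5 + 1 = 6 stereoisomers in total.

6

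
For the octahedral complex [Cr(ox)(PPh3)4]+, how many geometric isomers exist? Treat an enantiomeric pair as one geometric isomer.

1

The six octahedral sites form three mutually perpendicular trans pairs.
Each ox is bidentate and must span two cis positions.
Only one geometric arrangement is possible.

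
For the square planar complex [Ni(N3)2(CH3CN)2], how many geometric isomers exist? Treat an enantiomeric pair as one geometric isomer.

2

In a square planar complex each vertex has one trans partner and two cis neighbours.
Systematic placement gives 2 geometric isomers: N3 cis; N3 trans.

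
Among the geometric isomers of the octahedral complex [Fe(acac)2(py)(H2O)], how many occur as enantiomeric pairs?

1

Each acac is bidentate and must span two cis positions.
The distinct arrangements are (2 in all): py and H2O mutually cis (chiral); py and H2O mutually trans.
One of these lacks any improper symmetry element and so occurs as an enantiomeric pair, giving 2 + 1 = 3 stereoisomers in total.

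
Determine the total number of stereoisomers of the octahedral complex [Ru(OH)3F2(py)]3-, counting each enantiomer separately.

The six octahedral sites form three mutually perpendicular trans pairs.
Working through the distinct placements yields 3 geometric isomers: OH mer, F trans; OH fac, F cis; OH mer, F cis.
Each arrangement has an internal mirror plane or centre of symmetry, so none is chiral.

3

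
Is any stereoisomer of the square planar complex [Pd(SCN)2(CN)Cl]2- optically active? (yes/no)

In a square planar complex each vertex has one trans partner and two cis neighbours.
Working through the distinct placements yields 2 geometric isomers: SCN cis; SCN trans.
Each arrangement has an internal mirror plane or centre of symmetry, so none is chiral.

no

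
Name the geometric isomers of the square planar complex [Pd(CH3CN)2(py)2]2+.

cis and trans

A square has two trans pairs of vertices; adjacent vertices are cis.
Working through the distinct placements yields 2 geometric isomers: CH3CN cis; CH3CN trans.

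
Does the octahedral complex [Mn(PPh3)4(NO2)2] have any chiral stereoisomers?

no

An octahedron has six vertices in three trans pairs; every non-trans pair is cis.
The distinct arrangements are (2 in all): NO2 trans; NO2 cis.
Each arrangement has an internal mirror plane or centre of symmetry, so none is chiral.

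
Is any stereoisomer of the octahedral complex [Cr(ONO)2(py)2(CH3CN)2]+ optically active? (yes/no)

An octahedron has six vertices in three trans pairs; every non-trans pair is cis.
Systematic placement gives 5 geometric isomers: ONO trans, py trans, CH3CN trans; ONO cis, py cis, CH3CN trans; ONO cis, py trans, CH3CN cis; ONO cis, py cis, CH3CN cis (chiral); ONO trans, py cis, CH3CN cis.
One of these lacks any improper symmetry element and so occurs as an enantiomeric pair, giving 5 + 1 = 6 stereoisomers in total.

yes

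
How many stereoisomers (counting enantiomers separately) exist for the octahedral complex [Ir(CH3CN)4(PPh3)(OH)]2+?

An octahedron has six vertices in three trans pairs; every non-trans pair is cis.
The distinct arrangements are (2 in all): PPh3 and OH mutually trans; PPh3 and OH mutually cis.
Each arrangement has an internal mirror plane or centre of symmetry, so none is chiral.

2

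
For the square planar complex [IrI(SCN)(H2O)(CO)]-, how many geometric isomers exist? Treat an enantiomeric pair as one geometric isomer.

3

A square has two trans pairs of vertices; adjacent vertices are cis.
Systematic placement gives 3 geometric isomers: (CO/I trans, H2O/SCN trans); (CO/SCN trans, H2O/I trans); (CO/H2O trans, I/SCN trans).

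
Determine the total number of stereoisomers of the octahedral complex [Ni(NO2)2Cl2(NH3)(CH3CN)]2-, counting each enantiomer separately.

In an octahedral complex each vertex has one trans partner and four cis neighbours.
The distinct arrangements are (6 in all): NO2 trans, Cl cis; NO2 cis, Cl cis (3 arrangements, 2 chiral); NO2 trans, Cl trans; NO2 cis, Cl trans.
Of these, 2 lack any improper symmetry element and so occur as enantiomeric pairs, giving 6 + 2 = 8 stereoisomers in total.

8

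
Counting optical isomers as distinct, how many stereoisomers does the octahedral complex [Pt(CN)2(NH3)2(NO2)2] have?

In an octahedral complex each vertex has one trans partner and four cis neighbours.
There are 5 geometric isomers: CN trans, NH3 trans, NO2 trans; CN trans, NH3 cis, NO2 cis; CN cis, NH3 cis, NO2 trans; CN cis, NH3 cis, NO2 cis (chiral); CN cis, NH3 trans, NO2 cis.
One of these lacks any improper symmetry element and so occurs as an enantiomeric pair, giving 5 + 1 = 6 stereoisomers in total.

6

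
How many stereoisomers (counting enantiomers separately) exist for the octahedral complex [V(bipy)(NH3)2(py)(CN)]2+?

Each bipy is bidentate and must span two cis positions.
The distinct arrangements are (4 in all): NH3 cis (3 arrangements, 2 chiral); NH3 trans.
Of these, 2 lack any improper symmetry element and so occur as enantiomeric pairs, giving 4 + 2 = 6 stereoisomers in total.

6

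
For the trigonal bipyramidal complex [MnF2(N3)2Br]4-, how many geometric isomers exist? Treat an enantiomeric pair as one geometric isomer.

In a trigonal bipyramid the two axial positions differ from the three equatorial ones.
Placing the ligands in turn and identifying arrangements related by rotation or reflection leaves 5 distinct geometric isomers.

5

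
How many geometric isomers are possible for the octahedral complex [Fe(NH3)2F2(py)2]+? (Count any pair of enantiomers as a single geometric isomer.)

The six octahedral sites form three mutually perpendicular trans pairs.
There are 5 geometric isomers: NH3 trans, F trans, py trans; NH3 cis, F trans, py cis; NH3 cis, F cis, py trans; NH3 cis, F cis, py cis (chiral); NH3 trans, F cis, py cis.

5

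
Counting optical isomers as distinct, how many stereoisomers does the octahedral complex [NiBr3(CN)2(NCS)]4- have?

An octahedron has six vertices in three trans pairs; every non-trans pair is cis.
There are 3 geometric isomers: Br mer, CN cis; Br mer, CN trans; Br fac, CN cis.
Each arrangement has an internal mirror plane or centre of symmetry, so none is chiral.

3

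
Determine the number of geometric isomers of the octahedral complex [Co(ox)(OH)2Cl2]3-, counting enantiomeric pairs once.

The six octahedral sites form three mutually perpendicular trans pairs.
Each ox is bidentate and must span two cis positions.
Working through the distinct placements yields 3 geometric isomers: OH cis, Cl trans; OH cis, Cl cis (chiral); OH trans, Cl cis.

3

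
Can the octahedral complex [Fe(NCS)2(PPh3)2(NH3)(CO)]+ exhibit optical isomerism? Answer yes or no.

yes

The six octahedral sites form three mutually perpendicular trans pairs.
Systematic placement gives 6 geometric isomers: NCS cis, PPh3 trans; NCS cis, PPh3 cis (3 arrangements, 2 chiral); NCS trans, PPh3 trans; NCS trans, PPh3 cis.
Of these, 2 lack any improper symmetry element and so occur as enantiomeric pairs, giving 6 + 2 = 8 stereoisomers in total.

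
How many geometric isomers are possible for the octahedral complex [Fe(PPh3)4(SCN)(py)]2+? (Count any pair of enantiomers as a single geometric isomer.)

2

An octahedron has six vertices in three trans pairs; every non-trans pair is cis.
The distinct arrangements are (2 in all): SCN and py mutually trans; SCN and py mutually cis.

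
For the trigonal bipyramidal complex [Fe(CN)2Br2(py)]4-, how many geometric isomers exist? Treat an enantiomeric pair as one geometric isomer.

A trigonal bipyramid has two axial and three equatorial sites, which are chemically inequivalent.
Placing the ligands in turn and identifying arrangements related by rotation or reflection leaves 5 distinct geometric isomers.

5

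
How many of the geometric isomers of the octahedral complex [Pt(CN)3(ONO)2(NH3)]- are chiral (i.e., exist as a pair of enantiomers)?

In an octahedral complex each vertex has one trans partner and four cis neighbours.
The distinct arrangements are (3 in all): CN mer, ONO trans; CN mer, ONO cis; CN fac, ONO cis.
Each arrangement has an internal mirror plane or centre of symmetry, so none is chiral.

0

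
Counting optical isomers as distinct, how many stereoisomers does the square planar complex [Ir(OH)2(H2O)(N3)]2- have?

In a square planar complex each vertex has one trans partner and two cis neighbours.
Working through the distinct placements yields 2 geometric isomers: OH cis; OH trans.
Each arrangement has an internal mirror plane or centre of symmetry, so none is chiral.

2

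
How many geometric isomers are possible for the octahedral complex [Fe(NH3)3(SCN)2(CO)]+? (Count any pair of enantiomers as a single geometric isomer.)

An octahedron has six vertices in three trans pairs; every non-trans pair is cis.
There are 3 geometric isomers: NH3 mer, SCN trans; NH3 fac, SCN cis; NH3 mer, SCN cis.

3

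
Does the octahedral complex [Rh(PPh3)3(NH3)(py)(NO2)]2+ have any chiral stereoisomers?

yes

Working through the distinct placements yields 4 geometric isomers: PPh3 mer (3 arrangements); PPh3 fac (chiral).
One of these lacks any improper symmetry element and so occurs as an enantiomeric pair, giving 4 + 1 = 5 stereoisomers in total.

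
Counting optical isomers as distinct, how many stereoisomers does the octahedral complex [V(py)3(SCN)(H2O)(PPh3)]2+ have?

In an octahedral complex each vertex has one trans partner and four cis neighbours.
There are 4 geometric isomers: py mer (3 arrangements); py fac (chiral).
One of these lacks any improper symmetry element and so occurs as an enantiomeric pair, giving 4 + 1 = 5 stereoisomers in total.

5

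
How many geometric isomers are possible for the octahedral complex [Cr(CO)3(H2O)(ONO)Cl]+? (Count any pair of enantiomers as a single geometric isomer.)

In an octahedral complex each vertex has one trans partner and four cis neighbours.
The distinct arrangements are (4 in all): CO mer (3 arrangements); CO fac (chiral).

4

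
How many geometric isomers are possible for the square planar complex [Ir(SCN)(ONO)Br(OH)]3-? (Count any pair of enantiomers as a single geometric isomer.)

In a square planar complex each vertex has one trans partner and two cis neighbours.
Systematic placement gives 3 geometric isomers: (Br/ONO trans, OH/SCN trans); (Br/SCN trans, OH/ONO trans); (Br/OH trans, ONO/SCN trans).

3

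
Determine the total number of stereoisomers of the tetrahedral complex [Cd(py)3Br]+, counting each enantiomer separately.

1

All four vertices of a tetrahedron are equivalent and mutually adjacent, so cis/trans isomerism cannot arise.
Only one geometric arrangement is possible.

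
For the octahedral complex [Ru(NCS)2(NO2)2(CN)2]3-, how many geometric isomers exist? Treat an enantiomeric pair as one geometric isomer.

5

An octahedron has six vertices in three trans pairs; every non-trans pair is cis.
Systematic placement gives 5 geometric isomers: NCS trans, NO2 trans, CN trans; NCS cis, NO2 cis, CN trans; NCS cis, NO2 trans, CN cis; NCS cis, NO2 cis, CN cis (chiral); NCS trans, NO2 cis, CN cis.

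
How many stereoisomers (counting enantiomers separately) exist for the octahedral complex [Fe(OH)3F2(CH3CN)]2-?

3

Working through the distinct placements yields 3 geometric isomers: OH mer, F cis; OH mer, F trans; OH fac, F cis.
Each arrangement has an internal mirror plane or centre of symmetry, so none is chiral.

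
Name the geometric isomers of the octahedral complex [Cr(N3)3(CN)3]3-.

There are 2 geometric isomers: N3 mer; N3 fac.

fac and mer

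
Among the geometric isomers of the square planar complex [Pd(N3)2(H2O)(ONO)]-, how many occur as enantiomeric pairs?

There are 2 geometric isomers: N3 cis; N3 trans.
Each arrangement has an internal mirror plane or centre of symmetry, so none is chiral.

0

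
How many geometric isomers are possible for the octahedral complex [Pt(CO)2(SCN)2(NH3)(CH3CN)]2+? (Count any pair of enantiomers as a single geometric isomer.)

6

Working through the distinct placements yields 6 geometric isomers: CO cis, SCN trans; CO cis, SCN cis (3 arrangements, 2 chiral); CO trans, SCN trans; CO trans, SCN cis.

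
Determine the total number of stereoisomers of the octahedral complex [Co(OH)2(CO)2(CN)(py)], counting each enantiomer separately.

An octahedron has six vertices in three trans pairs; every non-trans pair is cis.
There are 6 geometric isomers: OH cis, CO cis (3 arrangements, 2 chiral); OH trans, CO cis; OH cis, CO trans; OH trans, CO trans.
Of these, 2 lack any improper symmetry element and so occur as enantiomeric pairs, giving 6 + 2 = 8 stereoisomers in total.

8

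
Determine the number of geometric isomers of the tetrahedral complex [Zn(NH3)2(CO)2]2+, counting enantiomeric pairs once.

In a tetrahedral complex all four positions are equivalent and every pair of ligands is adjacent — there is no cis/trans distinction.
Only one geometric arrangement is possible.

1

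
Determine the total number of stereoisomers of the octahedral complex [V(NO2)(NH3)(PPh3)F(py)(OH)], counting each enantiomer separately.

30

Systematic enumeration (placing each ligand type in turn and discarding arrangements equivalent by rotation or reflection) gives 15 geometric isomers.
Of these, 15 lack any improper symmetry element and so occur as enantiomeric pairs, giving 15 + 15 = 30 stereoisomers in total.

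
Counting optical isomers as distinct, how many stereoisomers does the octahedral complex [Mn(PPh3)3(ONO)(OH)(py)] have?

5

In an octahedral complex each vertex has one trans partner and four cis neighbours.
The distinct arrangements are (4 in all): PPh3 mer (3 arrangements); PPh3 fac (chiral).
One of these lacks any improper symmetry element and so occurs as an enantiomeric pair, giving 4 + 1 = 5 stereoisomers in total.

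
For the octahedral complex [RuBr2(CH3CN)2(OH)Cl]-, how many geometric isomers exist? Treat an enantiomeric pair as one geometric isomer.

6

An octahedron has six vertices in three trans pairs; every non-trans pair is cis.
Systematic placement gives 6 geometric isomers: Br trans, CH3CN trans; Br trans, CH3CN cis; Br cis, CH3CN cis (3 arrangements, 2 chiral); Br cis, CH3CN trans.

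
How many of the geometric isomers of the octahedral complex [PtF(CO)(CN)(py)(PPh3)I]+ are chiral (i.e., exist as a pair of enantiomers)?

15

In an octahedral complex each vertex has one trans partner and four cis neighbours.
Systematic enumeration (placing each ligand type in turn and discarding arrangements equivalent by rotation or reflection) gives 15 geometric isomers.
Of these, 15 lack any improper symmetry element and so occur as enantiomeric pairs, giving 15 + 15 = 30 stereoisomers in total.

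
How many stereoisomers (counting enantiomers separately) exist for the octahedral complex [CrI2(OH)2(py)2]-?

The distinct arrangements are (5 in all): I trans, OH trans, py trans; I trans, OH cis, py cis; I cis, OH cis, py trans; I cis, OH cis, py cis (chiral); I cis, OH trans, py cis.
One of these lacks any improper symmetry element and so occurs as an enantiomeric pair, giving 5 + 1 = 6 stereoisomers in total.

6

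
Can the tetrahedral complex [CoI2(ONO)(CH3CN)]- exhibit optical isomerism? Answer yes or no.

Only one geometric arrangement is possible.

no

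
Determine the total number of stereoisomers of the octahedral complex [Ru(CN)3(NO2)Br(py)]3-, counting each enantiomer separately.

In an octahedral complex each vertex has one trans partner and four cis neighbours.
Systematic placement gives 4 geometric isomers: CN mer (3 arrangements); CN fac (chiral).
One of these lacks any improper symmetry element and so occurs as an enantiomeric pair, giving 4 + 1 = 5 stereoisomers in total.

5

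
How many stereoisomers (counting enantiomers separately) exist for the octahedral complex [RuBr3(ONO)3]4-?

2

There are 2 geometric isomers: Br mer; Br fac.
Each arrangement has an internal mirror plane or centre of symmetry, so none is chiral.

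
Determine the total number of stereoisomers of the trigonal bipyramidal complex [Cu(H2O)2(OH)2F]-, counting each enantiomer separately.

6

A trigonal bipyramid has two axial and three equatorial sites, which are chemically inequivalent.
Exhaustive case analysis gives 5 geometric isomers.
One of these lacks any improper symmetry element and so occurs as an enantiomeric pair, giving 5 + 1 = 6 stereoisomers in total.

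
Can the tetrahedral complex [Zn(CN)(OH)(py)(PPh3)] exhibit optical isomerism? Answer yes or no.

yes

All four vertices of a tetrahedron are equivalent and mutually adjacent, so cis/trans isomerism cannot arise.
Only one geometric arrangement is possible; it has no improper symmetry element, so it exists as a pair of enantiomers (2 stereoisomers).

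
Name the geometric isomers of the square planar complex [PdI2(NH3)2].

In a square planar complex each vertex has one trans partner and two cis neighbours.
There are 2 geometric isomers: I cis; I trans.

cis and trans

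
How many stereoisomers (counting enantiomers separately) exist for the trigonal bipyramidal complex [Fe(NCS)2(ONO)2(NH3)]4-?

6

In a trigonal bipyramid the two axial positions differ from the three equatorial ones.
Systematic enumeration (placing each ligand type in turn and discarding arrangements equivalent by rotation or reflection) gives 5 geometric isomers.
One of these lacks any improper symmetry element and so occurs as an enantiomeric pair, giving 5 + 1 = 6 stereoisomers in total.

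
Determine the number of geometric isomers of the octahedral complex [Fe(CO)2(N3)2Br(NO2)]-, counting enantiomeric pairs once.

6

The six octahedral sites form three mutually perpendicular trans pairs.
Working through the distinct placements yields 6 geometric isomers: CO cis, N3 cis (3 arrangements, 2 chiral); CO cis, N3 trans; CO trans, N3 cis; CO trans, N3 trans.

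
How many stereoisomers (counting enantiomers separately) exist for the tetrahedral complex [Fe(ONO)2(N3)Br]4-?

1

All four vertices of a tetrahedron are equivalent and mutually adjacent, so cis/trans isomerism cannot arise.
Only one geometric arrangement is possible.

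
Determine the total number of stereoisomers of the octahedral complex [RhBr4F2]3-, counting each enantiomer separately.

2

The six octahedral sites form three mutually perpendicular trans pairs.
The distinct arrangements are (2 in all): F trans; F cis.
Each arrangement has an internal mirror plane or centre of symmetry, so none is chiral.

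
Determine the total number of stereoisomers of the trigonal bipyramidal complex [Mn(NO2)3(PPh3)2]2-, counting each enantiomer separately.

3

A trigonal bipyramid has two axial and three equatorial sites, which are chemically inequivalent.
Working through the distinct placements yields 3 geometric isomers: PPh3 both equatorial; PPh3 one axial, one equatorial; PPh3 both axial.
Each arrangement has an internal mirror plane or centre of symmetry, so none is chiral.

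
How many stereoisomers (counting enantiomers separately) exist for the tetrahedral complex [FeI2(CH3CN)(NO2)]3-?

All four vertices of a tetrahedron are equivalent and mutually adjacent, so cis/trans isomerism cannot arise.
Only one geometric arrangement is possible.

1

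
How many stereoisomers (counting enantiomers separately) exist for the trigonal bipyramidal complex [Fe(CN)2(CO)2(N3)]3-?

6

Placing the ligands in turn and identifying arrangements related by rotation or reflection leaves 5 distinct geometric isomers.
One of these lacks any improper symmetry element and so occurs as an enantiomeric pair, giving 5 + 1 = 6 stereoisomers in total.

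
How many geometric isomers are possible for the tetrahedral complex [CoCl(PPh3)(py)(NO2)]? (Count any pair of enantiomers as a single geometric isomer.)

All four vertices of a tetrahedron are equivalent and mutually adjacent, so cis/trans isomerism cannot arise.
Only one geometric arrangement is possible; it has no improper symmetry element, so it exists as a pair of enantiomers (2 stereoisomers).

1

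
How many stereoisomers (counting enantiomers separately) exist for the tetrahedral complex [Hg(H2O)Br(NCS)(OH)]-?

2

Only one geometric arrangement is possible; it has no improper symmetry element, so it exists as a pair of enantiomers (2 stereoisomers).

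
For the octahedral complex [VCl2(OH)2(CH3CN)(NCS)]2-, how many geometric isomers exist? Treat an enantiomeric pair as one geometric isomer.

6

An octahedron has six vertices in three trans pairs; every non-trans pair is cis.
Systematic placement gives 6 geometric isomers: Cl cis, OH trans; Cl cis, OH cis (3 arrangements, 2 chiral); Cl trans, OH trans; Cl trans, OH cis.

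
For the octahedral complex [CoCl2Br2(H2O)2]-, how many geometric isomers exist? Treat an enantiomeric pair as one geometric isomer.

5

In an octahedral complex each vertex has one trans partner and four cis neighbours.
There are 5 geometric isomers: Cl trans, Br trans, H2O trans; Cl cis, Br trans, H2O cis; Cl cis, Br cis, H2O trans; Cl cis, Br cis, H2O cis (chiral); Cl trans, Br cis, H2O cis.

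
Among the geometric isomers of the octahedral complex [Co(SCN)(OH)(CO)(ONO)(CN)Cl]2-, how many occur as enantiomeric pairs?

In an octahedral complex each vertex has one trans partner and four cis neighbours.
Systematic enumeration (placing each ligand type in turn and discarding arrangements equivalent by rotation or reflection) gives 15 geometric isomers.
Of these, 15 lack any improper symmetry element and so occur as enantiomeric pairs, giving 15 + 15 = 30 stereoisomers in total.

15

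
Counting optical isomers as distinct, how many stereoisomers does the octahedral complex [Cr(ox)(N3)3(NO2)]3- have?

2

Each ox is bidentate and must span two cis positions.
The distinct arrangements are (2 in all): N3 mer; N3 fac.
Each arrangement has an internal mirror plane or centre of symmetry, so none is chiral.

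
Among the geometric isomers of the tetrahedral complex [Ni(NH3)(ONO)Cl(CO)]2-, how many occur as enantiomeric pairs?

All four vertices of a tetrahedron are equivalent and mutually adjacent, so cis/trans isomerism cannot arise.
Only one geometric arrangement is possible; it has no improper symmetry element, so it exists as a pair of enantiomers (2 stereoisomers).

1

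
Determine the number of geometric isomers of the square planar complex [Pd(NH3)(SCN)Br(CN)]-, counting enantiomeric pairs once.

In a square planar complex each vertex has one trans partner and two cis neighbours.
Working through the distinct placements yields 3 geometric isomers: (Br/NH3 trans, CN/SCN trans); (Br/SCN trans, CN/NH3 trans); (Br/CN trans, NH3/SCN trans).

3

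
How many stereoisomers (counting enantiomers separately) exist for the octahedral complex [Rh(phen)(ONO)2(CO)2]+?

4

In an octahedral complex each vertex has one trans partner and four cis neighbours.
Each phen is bidentate and must span two cis positions.
The distinct arrangements are (3 in all): ONO cis, CO trans; ONO cis, CO cis (chiral); ONO trans, CO cis.
One of these lacks any improper symmetry element and so occurs as an enantiomeric pair, giving 3 + 1 = 4 stereoisomers in total.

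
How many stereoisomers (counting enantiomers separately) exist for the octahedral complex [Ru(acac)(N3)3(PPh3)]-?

Each acac is bidentate and must span two cis positions.
Systematic placement gives 2 geometric isomers: N3 mer; N3 fac.
Each arrangement has an internal mirror plane or centre of symmetry, so none is chiral.

2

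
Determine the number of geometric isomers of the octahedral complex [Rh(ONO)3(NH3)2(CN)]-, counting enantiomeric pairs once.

The six octahedral sites form three mutually perpendicular trans pairs.
Working through the distinct placements yields 3 geometric isomers: ONO mer, NH3 cis; ONO mer, NH3 trans; ONO fac, NH3 cis.

3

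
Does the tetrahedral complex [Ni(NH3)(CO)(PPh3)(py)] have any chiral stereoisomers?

yes

All four vertices of a tetrahedron are equivalent and mutually adjacent, so cis/trans isomerism cannot arise.
Only one geometric arrangement is possible; it has no improper symmetry element, so it exists as a pair of enantiomers (2 stereoisomers).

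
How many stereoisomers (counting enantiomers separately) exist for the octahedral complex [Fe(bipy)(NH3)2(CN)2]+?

4

An octahedron has six vertices in three trans pairs; every non-trans pair is cis.
Each bipy is bidentate and must span two cis positions.
Systematic placement gives 3 geometric isomers: NH3 cis, CN trans; NH3 cis, CN cis (chiral); NH3 trans, CN cis.
One of these lacks any improper symmetry element and so occurs as an enantiomeric pair, giving 3 + 1 = 4 stereoisomers in total.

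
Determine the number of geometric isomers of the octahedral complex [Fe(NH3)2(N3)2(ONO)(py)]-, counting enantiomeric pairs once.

6

Systematic placement gives 6 geometric isomers: NH3 trans, N3 trans; NH3 cis, N3 trans; NH3 cis, N3 cis (3 arrangements, 2 chiral); NH3 trans, N3 cis.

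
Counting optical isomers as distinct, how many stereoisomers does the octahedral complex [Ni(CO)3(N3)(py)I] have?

5

An octahedron has six vertices in three trans pairs; every non-trans pair is cis.
The distinct arrangements are (4 in all): CO mer (3 arrangements); CO fac (chiral).
One of these lacks any improper symmetry element and so occurs as an enantiomeric pair, giving 4 + 1 = 5 stereoisomers in total.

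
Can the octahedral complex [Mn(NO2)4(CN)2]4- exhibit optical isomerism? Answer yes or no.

no

There are 2 geometric isomers: CN trans; CN cis.
Each arrangement has an internal mirror plane or centre of symmetry, so none is chiral.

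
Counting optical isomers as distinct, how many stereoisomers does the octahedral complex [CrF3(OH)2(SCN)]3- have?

3

Systematic placement gives 3 geometric isomers: F mer, OH cis; F mer, OH trans; F fac, OH cis.
Each arrangement has an internal mirror plane or centre of symmetry, so none is chiral.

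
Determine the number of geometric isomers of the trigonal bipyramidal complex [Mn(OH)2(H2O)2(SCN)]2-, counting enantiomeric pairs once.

A trigonal bipyramid has two axial and three equatorial sites, which are chemically inequivalent.
Systematic enumeration (placing each ligand type in turn and discarding arrangements equivalent by rotation or reflection) gives 5 geometric isomers.

5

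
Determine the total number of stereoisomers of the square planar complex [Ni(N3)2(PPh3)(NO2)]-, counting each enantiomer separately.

A square has two trans pairs of vertices; adjacent vertices are cis.
Systematic placement gives 2 geometric isomers: N3 cis; N3 trans.
Each arrangement has an internal mirror plane or centre of symmetry, so none is chiral.

2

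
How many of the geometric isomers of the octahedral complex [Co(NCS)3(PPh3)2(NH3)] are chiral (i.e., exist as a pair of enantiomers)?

0

The six octahedral sites form three mutually perpendicular trans pairs.
The distinct arrangements are (3 in all): NCS mer, PPh3 trans; NCS mer, PPh3 cis; NCS fac, PPh3 cis.
Each arrangement has an internal mirror plane or centre of symmetry, so none is chiral.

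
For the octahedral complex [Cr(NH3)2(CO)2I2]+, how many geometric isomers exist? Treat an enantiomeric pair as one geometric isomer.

5

The six octahedral sites form three mutually perpendicular trans pairs.
There are 5 geometric isomers: NH3 trans, CO trans, I trans; NH3 cis, CO trans, I cis; NH3 trans, CO cis, I cis; NH3 cis, CO cis, I cis (chiral); NH3 cis, CO cis, I trans.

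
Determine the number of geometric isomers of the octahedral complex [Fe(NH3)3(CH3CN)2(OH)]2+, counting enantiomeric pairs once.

Working through the distinct placements yields 3 geometric isomers: NH3 mer, CH3CN trans; NH3 fac, CH3CN cis; NH3 mer, CH3CN cis.

3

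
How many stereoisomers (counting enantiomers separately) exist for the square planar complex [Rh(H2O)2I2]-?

2

Working through the distinct placements yields 2 geometric isomers: H2O cis; H2O trans.
Each arrangement has an internal mirror plane or centre of symmetry, so none is chiral.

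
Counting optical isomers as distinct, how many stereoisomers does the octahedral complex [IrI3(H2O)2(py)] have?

3

The six octahedral sites form three mutually perpendicular trans pairs.
The distinct arrangements are (3 in all): I mer, H2O trans; I fac, H2O cis; I mer, H2O cis.
Each arrangement has an internal mirror plane or centre of symmetry, so none is chiral.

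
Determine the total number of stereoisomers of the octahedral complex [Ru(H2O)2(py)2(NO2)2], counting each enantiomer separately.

The six octahedral sites form three mutually perpendicular trans pairs.
Working through the distinct placements yields 5 geometric isomers: H2O trans, py trans, NO2 trans; H2O trans, py cis, NO2 cis; H2O cis, py trans, NO2 cis; H2O cis, py cis, NO2 cis (chiral); H2O cis, py cis, NO2 trans.
One of these lacks any improper symmetry element and so occurs as an enantiomeric pair, giving 5 + 1 = 6 stereoisomers in total.

6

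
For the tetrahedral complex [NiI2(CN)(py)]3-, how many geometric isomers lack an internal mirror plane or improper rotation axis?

0

In a tetrahedral complex all four positions are equivalent and every pair of ligands is adjacent — there is no cis/trans distinction.
Only one geometric arrangement is possible.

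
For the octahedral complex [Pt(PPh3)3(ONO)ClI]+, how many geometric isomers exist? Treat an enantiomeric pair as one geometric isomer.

An octahedron has six vertices in three trans pairs; every non-trans pair is cis.
The distinct arrangements are (4 in all): PPh3 mer (3 arrangements); PPh3 fac (chiral).

4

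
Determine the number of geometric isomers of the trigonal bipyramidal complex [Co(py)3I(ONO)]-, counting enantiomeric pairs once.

4

There are 4 geometric isomers: I axial, ONO axial; I axial, ONO equatorial; I equatorial, ONO axial; I equatorial, ONO equatorial.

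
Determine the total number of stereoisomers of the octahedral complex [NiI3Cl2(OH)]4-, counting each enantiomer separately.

Working through the distinct placements yields 3 geometric isomers: I mer, Cl trans; I fac, Cl cis; I mer, Cl cis.
Each arrangement has an internal mirror plane or centre of symmetry, so none is chiral.

3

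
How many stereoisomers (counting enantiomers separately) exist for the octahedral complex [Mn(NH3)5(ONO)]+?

An octahedron has six vertices in three trans pairs; every non-trans pair is cis.
Only one geometric arrangement is possible.

1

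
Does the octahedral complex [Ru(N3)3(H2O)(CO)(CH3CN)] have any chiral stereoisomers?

Systematic placement gives 4 geometric isomers: N3 mer (3 arrangements); N3 fac (chiral).
One of these lacks any improper symmetry element and so occurs as an enantiomeric pair, giving 4 + 1 = 5 stereoisomers in total.

yes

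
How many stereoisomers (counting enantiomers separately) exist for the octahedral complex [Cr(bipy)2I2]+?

Each bipy is bidentate and must span two cis positions.
The distinct arrangements are (2 in all): I trans; I cis (chiral).
One of these lacks any improper symmetry element and so occurs as an enantiomeric pair, giving 2 + 1 = 3 stereoisomers in total.

3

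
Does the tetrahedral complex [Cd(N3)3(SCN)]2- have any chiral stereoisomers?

no

All four vertices of a tetrahedron are equivalent and mutually adjacent, so cis/trans isomerism cannot arise.
Only one geometric arrangement is possible.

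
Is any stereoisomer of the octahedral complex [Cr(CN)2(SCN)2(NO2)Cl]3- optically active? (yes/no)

Working through the distinct placements yields 6 geometric isomers: CN trans, SCN trans; CN trans, SCN cis; CN cis, SCN trans; CN cis, SCN cis (3 arrangements, 2 chiral).
Of these, 2 lack any improper symmetry element and so occur as enantiomeric pairs, giving 6 + 2 = 8 stereoisomers in total.

yes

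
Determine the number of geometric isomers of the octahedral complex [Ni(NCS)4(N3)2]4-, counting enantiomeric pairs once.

2

Working through the distinct placements yields 2 geometric isomers: N3 trans; N3 cis.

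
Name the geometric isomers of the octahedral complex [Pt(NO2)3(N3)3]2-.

Working through the distinct placements yields 2 geometric isomers: NO2 mer; NO2 fac.

fac and mer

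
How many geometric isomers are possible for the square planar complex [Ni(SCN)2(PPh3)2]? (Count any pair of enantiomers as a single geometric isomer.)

There are 2 geometric isomers: SCN cis; SCN trans.

2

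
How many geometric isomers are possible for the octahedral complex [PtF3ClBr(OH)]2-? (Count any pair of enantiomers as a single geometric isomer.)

The six octahedral sites form three mutually perpendicular trans pairs.
There are 4 geometric isomers: F mer (3 arrangements); F fac (chiral).

4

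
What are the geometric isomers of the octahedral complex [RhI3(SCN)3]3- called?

fac and mer

In an octahedral complex each vertex has one trans partner and four cis neighbours.
There are 2 geometric isomers: I mer; I fac.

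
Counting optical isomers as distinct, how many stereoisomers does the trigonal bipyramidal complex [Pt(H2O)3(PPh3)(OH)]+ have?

4

The distinct arrangements are (4 in all): PPh3 equatorial, OH equatorial; PPh3 equatorial, OH axial; PPh3 axial, OH equatorial; PPh3 axial, OH axial.
Each arrangement has an internal mirror plane or centre of symmetry, so none is chiral.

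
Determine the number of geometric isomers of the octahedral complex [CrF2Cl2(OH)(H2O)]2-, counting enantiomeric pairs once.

6

Working through the distinct placements yields 6 geometric isomers: F trans, Cl trans; F cis, Cl trans; F cis, Cl cis (3 arrangements, 2 chiral); F trans, Cl cis.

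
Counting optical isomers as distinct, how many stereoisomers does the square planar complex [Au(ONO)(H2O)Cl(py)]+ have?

In a square planar complex each vertex has one trans partner and two cis neighbours.
Systematic placement gives 3 geometric isomers: (Cl/ONO trans, H2O/py trans); (Cl/py trans, H2O/ONO trans); (Cl/H2O trans, ONO/py trans).
Each arrangement has an internal mirror plane or centre of symmetry, so none is chiral.

3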